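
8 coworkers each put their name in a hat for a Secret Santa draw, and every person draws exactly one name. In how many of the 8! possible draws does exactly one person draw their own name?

14832

Choose which one of the 8 is fixed: C(8,1) = 8.
The other 7 form a derangement: !7 = 1854.
Total: 8 × 1854 = 14832.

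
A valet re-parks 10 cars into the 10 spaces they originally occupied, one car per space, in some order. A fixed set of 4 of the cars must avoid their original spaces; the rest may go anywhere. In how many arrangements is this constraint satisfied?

2399760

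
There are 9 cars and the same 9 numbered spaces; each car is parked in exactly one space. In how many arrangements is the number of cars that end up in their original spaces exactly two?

66744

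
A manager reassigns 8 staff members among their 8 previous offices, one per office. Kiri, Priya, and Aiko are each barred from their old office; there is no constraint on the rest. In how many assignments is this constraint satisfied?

27240

Inclusion-exclusion on the 3 forbidden self-matches:
Σ_{j=0}^{3} (-1)^j C(3,j)(8-j)!
= C(3,0)·8! - C(3,1)·7! + C(3,2)·6! - C(3,3)·5!
= 40320 - 15120 + 2160 - 120
= 27240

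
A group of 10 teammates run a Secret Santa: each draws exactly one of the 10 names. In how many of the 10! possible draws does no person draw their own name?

1334961

The subfactorial !10 = [10!/e] (nearest integer).
10! = 3628800, and 3628800/e ≈ 1334960.92, so !10 = 1334961.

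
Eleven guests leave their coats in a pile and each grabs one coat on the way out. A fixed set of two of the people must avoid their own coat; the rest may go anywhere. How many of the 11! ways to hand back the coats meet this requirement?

Inclusion-exclusion on the 2 forbidden self-matches:
Σ_{j=0}^{2} (-1)^j C(2,j)(11-j)!
= C(2,0)·11! - C(2,1)·10! + C(2,2)·9!
= 39916800 - 7257600 + 362880
= 33022080

33022080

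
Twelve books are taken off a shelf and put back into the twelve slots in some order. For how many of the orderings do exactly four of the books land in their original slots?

7342335

Pick the 4 fixed positions: C(12,4) = 495 ways.
The remaining 8 must be deranged: !8 = 14833.
Total: 495 × 14833 = 7342335.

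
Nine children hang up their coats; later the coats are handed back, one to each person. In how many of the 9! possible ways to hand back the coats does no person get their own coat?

133496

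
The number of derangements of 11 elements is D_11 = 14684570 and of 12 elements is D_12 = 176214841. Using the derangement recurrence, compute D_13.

2290792932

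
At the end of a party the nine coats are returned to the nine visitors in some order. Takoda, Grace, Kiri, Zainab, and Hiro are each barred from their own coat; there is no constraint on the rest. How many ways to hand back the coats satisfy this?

205056

Let A_j be the event that the j-th constrained one is fixed. By inclusion-exclusion over the 5 events:
Σ_{j=0}^{5} (-1)^j C(5,j)(9-j)!
= C(5,0)·9! - C(5,1)·8! + C(5,2)·7! - C(5,3)·6! + C(5,4)·5! - C(5,5)·4!
= 362880 - 201600 + 50400 - 7200 + 600 - 24
= 205056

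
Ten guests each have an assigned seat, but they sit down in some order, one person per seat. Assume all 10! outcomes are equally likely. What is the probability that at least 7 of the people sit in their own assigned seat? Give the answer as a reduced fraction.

Favorable outcomes: Σ_{i≥7} C(10,i)·!(10-i) = 120·2 + 45·1 + 10·0 + 1·1 = 286.
Total outcomes: 10! = 3628800.
Probability = 286/3628800 = 143/1814400.

143/1814400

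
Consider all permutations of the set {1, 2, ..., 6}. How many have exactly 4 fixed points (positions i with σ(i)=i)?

Choose which 4 of the 6 are fixed: C(6,4) = 15.
The other 2 form a derangement: !2 = 1.
Total: 15 × 1 = 15.

15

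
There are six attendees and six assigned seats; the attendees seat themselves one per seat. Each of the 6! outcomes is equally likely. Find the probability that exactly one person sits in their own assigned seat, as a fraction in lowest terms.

11/30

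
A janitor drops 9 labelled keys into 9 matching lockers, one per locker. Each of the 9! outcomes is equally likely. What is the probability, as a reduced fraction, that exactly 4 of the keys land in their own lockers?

11/720

Favorable outcomes: C(9,4)·!5 = 126·44 = 5544.
Total outcomes: 9! = 362880.
Probability = 5544/362880 = 11/720.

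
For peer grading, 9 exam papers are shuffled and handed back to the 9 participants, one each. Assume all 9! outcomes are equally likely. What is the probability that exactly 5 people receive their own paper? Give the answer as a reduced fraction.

1/320

Favorable outcomes: C(9,5)·!4 = 126·9 = 1134.
Total outcomes: 9! = 362880.
Probability = 1134/362880 = 1/320.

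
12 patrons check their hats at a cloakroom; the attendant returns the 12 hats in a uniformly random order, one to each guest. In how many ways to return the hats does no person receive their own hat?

176214841

The subfactorial !12 = [12!/e] (nearest integer).
12! = 479001600, and 479001600/e ≈ 176214840.93, so !12 = 176214841.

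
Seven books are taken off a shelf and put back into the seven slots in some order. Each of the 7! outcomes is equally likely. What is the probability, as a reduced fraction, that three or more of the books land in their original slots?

Favorable outcomes: Σ_{i≥3} C(7,i)·!(7-i) = 35·9 + 35·2 + 21·1 + 7·0 + 1·1 = 407.
Total outcomes: 7! = 5040.
Probability = 407/5040 = 407/5040.

407/5040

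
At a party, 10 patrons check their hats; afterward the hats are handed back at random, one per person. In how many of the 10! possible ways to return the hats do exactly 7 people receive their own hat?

Choose which 7 of the 10 are fixed: C(10,7) = 120.
The remaining 3 must be deranged: !3 = 2.
Total: 120 × 2 = 240.

240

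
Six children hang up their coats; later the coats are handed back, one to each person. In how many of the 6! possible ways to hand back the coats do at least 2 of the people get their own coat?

191

# with exactly i fixed is C(6,i)·!(6-i); sum over i=2..6:
  i=2: C(6,2)·!4 = 15·9 = 135
  i=3: C(6,3)·!3 = 20·2 = 40
  i=4: C(6,4)·!2 = 15·1 = 15
  i=5: C(6,5)·!1 = 6·0 = 0
  i=6: C(6,6)·!0 = 1·1 = 1
Total = 191.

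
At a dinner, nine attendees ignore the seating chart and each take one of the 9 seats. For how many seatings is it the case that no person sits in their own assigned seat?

!9 is the nearest integer to 9!/e.
9! = 362880, and 362880/e ≈ 133496.09, so !9 = 133496.

133496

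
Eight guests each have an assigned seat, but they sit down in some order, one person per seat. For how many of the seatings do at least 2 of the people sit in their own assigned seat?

10655

# with exactly i fixed is C(8,i)·!(8-i); sum over i=2..8:
  i=2: C(8,2)·!6 = 28·265 = 7420
  i=3: C(8,3)·!5 = 56·44 = 2464
  i=4: C(8,4)·!4 = 70·9 = 630
  i=5: C(8,5)·!3 = 56·2 = 112
  i=6: C(8,6)·!2 = 28·1 = 28
  i=7: C(8,7)·!1 = 8·0 = 0
  i=8: C(8,8)·!0 = 1·1 = 1
Total = 10655.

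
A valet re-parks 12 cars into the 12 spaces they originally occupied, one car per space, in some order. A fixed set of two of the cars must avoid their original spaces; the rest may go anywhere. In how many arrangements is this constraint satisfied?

402796800

Let A_j be the event that the j-th constrained one is fixed. By inclusion-exclusion over the 2 events:
Σ_{j=0}^{2} (-1)^j C(2,j)(12-j)!
= C(2,0)·12! - C(2,1)·11! + C(2,2)·10!
= 479001600 - 79833600 + 3628800
= 402796800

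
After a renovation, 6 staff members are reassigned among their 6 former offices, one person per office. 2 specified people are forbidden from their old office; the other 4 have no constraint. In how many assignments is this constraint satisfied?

504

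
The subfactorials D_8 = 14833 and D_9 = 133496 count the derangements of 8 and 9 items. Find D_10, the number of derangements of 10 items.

1334961

D_10 = (10-1)·(D_9 + D_8) = 9·(133496 + 14833) = 9·148329 = 1334961.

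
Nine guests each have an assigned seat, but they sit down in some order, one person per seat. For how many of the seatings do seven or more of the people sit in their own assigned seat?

37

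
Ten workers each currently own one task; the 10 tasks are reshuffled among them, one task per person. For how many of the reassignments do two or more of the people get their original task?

958879

Sum C(10,i)·!(10-i) for i = 2..10:
  i=2: C(10,2)·!8 = 45·14833 = 667485
  i=3: C(10,3)·!7 = 120·1854 = 222480
  i=4: C(10,4)·!6 = 210·265 = 55650
  i=5: C(10,5)·!5 = 252·44 = 11088
  i=6: C(10,6)·!4 = 210·9 = 1890
  i=7: C(10,7)·!3 = 120·2 = 240
  i=8: C(10,8)·!2 = 45·1 = 45
  i=9: C(10,9)·!1 = 10·0 = 0
  i=10: C(10,10)·!0 = 1·1 = 1
Total = 958879.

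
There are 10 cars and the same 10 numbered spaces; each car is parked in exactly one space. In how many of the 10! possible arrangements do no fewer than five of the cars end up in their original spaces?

13264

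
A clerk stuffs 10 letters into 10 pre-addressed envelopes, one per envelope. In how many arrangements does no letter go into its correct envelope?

1334961

By inclusion-exclusion, !10 = Σ (-1)^k · 10!/k! for k=0..10
= 10! - 10!/1! + 10!/2! - 10!/3! + 10!/4! - 10!/5! + 10!/6! - 10!/7! + 10!/8! - 10!/9! + 10!/10!
= 3628800 - 3628800 + 1814400 - 604800 + 151200 - 30240 + 5040 - 720 + 90 - 10 + 1
= 1334961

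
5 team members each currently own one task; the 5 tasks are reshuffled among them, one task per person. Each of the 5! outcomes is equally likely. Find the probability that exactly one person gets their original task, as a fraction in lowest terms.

3/8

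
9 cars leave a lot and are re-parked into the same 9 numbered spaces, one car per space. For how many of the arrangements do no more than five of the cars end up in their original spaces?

362675

Sum C(9,i)·!(9-i) for i = 0..5:
  i=0: C(9,0)·!9 = 1·133496 = 133496
  i=1: C(9,1)·!8 = 9·14833 = 133497
  i=2: C(9,2)·!7 = 36·1854 = 66744
  i=3: C(9,3)·!6 = 84·265 = 22260
  i=4: C(9,4)·!5 = 126·44 = 5544
  i=5: C(9,5)·!4 = 126·9 = 1134
Total = 362675.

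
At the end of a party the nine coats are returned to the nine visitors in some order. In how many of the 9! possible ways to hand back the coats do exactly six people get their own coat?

Choose which 6 of the 9 are fixed: C(9,6) = 84.
The remaining 3 must be deranged: !3 = 2.
Total: 84 × 2 = 168.

168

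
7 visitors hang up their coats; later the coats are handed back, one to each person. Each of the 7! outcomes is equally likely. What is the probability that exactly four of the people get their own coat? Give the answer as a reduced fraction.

Favorable outcomes: C(7,4)·!3 = 35·2 = 70.
Total outcomes: 7! = 5040.
Probability = 70/5040 = 1/72.

1/72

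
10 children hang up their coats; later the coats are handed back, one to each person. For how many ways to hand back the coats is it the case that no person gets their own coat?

1334961

!10 = 10! · Σ_{k=0}^{10} (-1)^k/k!
= 10! - 10!/1! + 10!/2! - 10!/3! + 10!/4! - 10!/5! + 10!/6! - 10!/7! + 10!/8! - 10!/9! + 10!/10!
= 3628800 - 3628800 + 1814400 - 604800 + 151200 - 30240 + 5040 - 720 + 90 - 10 + 1
= 1334961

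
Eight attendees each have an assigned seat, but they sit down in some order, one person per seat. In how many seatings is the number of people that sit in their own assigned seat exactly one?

14832

Choose which one of the 8 is fixed: C(8,1) = 8.
The remaining 7 must be deranged: !7 = 1854.
Total: 8 × 1854 = 14832.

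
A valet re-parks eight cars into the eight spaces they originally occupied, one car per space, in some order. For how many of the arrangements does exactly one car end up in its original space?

14832

Pick the single fixed position: C(8,1) = 8 ways.
The other 7 form a derangement: !7 = 1854.
Total: 8 × 1854 = 14832.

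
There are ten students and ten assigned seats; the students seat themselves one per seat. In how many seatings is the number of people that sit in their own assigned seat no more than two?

3337406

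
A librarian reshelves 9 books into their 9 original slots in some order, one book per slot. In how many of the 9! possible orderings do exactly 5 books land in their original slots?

1134

Pick the 5 fixed positions: C(9,5) = 126 ways.
The other 4 form a derangement: !4 = 9.
Total: 126 × 9 = 1134.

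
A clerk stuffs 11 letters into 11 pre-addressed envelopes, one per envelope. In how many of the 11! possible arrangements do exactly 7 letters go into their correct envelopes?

Choose which 7 of the 11 are fixed: C(11,7) = 330.
The other 4 form a derangement: !4 = 9.
Total: 330 × 9 = 2970.

2970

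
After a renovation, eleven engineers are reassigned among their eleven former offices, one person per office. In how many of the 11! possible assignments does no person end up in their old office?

14684570

!11 = 11! · Σ_{k=0}^{11} (-1)^k/k!
= 11! - 11!/1! + 11!/2! - 11!/3! + 11!/4! - 11!/5! + 11!/6! - 11!/7! + 11!/8! - 11!/9! + 11!/10! - 11!/11!
= 39916800 - 39916800 + 19958400 - 6652800 + 1663200 - 332640 + 55440 - 7920 + 990 - 110 + 11 - 1
= 14684570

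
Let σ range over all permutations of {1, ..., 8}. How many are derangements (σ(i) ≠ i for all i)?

Use !n = (n-1)(!(n-1) + !(n-2)).
!8 = 7·(1854 + 265) = 7·2119 = 14833

14833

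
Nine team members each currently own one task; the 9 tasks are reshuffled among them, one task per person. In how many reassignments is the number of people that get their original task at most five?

362675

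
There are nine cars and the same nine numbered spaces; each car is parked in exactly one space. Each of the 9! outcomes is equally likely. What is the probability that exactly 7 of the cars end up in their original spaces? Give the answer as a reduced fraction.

Favorable outcomes: C(9,7)·!2 = 36·1 = 36.
Total outcomes: 9! = 362880.
Probability = 36/362880 = 1/10080.

1/10080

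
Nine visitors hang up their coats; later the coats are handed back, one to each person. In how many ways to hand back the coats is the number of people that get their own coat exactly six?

168

Pick the 6 fixed positions: C(9,6) = 84 ways.
The other 3 form a derangement: !3 = 2.
Total: 84 × 2 = 168.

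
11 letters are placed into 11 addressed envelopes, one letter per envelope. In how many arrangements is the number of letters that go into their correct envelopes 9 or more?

56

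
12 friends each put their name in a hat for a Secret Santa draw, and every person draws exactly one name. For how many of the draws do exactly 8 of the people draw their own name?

Pick the 8 fixed positions: C(12,8) = 495 ways.
The other 4 form a derangement: !4 = 9.
Total: 495 × 9 = 4455.

4455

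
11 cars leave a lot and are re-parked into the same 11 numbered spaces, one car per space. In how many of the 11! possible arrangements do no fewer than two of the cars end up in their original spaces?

10547659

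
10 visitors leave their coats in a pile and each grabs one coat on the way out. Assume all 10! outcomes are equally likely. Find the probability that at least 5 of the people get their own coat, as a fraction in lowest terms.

829/226800

Favorable outcomes: Σ_{i≥5} C(10,i)·!(10-i) = 252·44 + 210·9 + 120·2 + 45·1 + 10·0 + 1·1 = 13264.
Total outcomes: 10! = 3628800.
Probability = 13264/3628800 = 829/226800.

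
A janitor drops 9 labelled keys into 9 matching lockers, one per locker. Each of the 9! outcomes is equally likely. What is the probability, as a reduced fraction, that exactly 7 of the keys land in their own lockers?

Favorable outcomes: C(9,7)·!2 = 36·1 = 36.
Total outcomes: 9! = 362880.
Probability = 36/362880 = 1/10080.

1/10080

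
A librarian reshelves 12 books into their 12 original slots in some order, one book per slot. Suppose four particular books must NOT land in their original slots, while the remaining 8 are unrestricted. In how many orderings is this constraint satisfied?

Let A_j be the event that the j-th constrained one is fixed. By inclusion-exclusion over the 4 events:
Σ_{j=0}^{4} (-1)^j C(4,j)(12-j)!
= C(4,0)·12! - C(4,1)·11! + C(4,2)·10! - C(4,3)·9! + C(4,4)·8!
= 479001600 - 159667200 + 21772800 - 1451520 + 40320
= 339696000

339696000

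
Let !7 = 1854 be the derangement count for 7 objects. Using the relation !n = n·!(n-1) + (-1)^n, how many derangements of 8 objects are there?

!8 = 8·1854 + 1 = 14833.

14833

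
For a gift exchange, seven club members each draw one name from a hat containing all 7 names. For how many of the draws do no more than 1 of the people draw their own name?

3709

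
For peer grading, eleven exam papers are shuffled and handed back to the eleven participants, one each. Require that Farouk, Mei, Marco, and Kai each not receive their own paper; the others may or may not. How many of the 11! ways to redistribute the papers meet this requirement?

Let A_j be the event that the j-th constrained one is fixed. By inclusion-exclusion over the 4 events:
Σ_{j=0}^{4} (-1)^j C(4,j)(11-j)!
= C(4,0)·11! - C(4,1)·10! + C(4,2)·9! - C(4,3)·8! + C(4,4)·7!
= 39916800 - 14515200 + 2177280 - 161280 + 5040
= 27422640

27422640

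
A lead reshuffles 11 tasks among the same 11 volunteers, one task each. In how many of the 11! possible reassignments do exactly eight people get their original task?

330

Choose which 8 of the 11 are fixed: C(11,8) = 165.
The other 3 form a derangement: !3 = 2.
Total: 165 × 2 = 330.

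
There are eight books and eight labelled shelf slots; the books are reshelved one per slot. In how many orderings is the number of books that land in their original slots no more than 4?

Sum C(8,i)·!(8-i) for i = 0..4:
  i=0: C(8,0)·!8 = 1·14833 = 14833
  i=1: C(8,1)·!7 = 8·1854 = 14832
  i=2: C(8,2)·!6 = 28·265 = 7420
  i=3: C(8,3)·!5 = 56·44 = 2464
  i=4: C(8,4)·!4 = 70·9 = 630
Total = 40179.

40179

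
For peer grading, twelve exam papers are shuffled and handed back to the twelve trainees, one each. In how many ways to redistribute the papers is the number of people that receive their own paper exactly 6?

Pick the 6 fixed positions: C(12,6) = 924 ways.
The other 6 form a derangement: !6 = 265.
Total: 924 × 265 = 244860.

244860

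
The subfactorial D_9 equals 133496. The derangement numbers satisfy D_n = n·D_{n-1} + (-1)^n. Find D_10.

1334961

D_10 = 10·133496 + 1 = 1334961.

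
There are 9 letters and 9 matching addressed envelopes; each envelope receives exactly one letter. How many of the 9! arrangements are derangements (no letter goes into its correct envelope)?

133496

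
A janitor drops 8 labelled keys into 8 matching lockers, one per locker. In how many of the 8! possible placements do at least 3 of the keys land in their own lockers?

# with exactly i fixed is C(8,i)·!(8-i); sum over i=3..8:
  i=3: C(8,3)·!5 = 56·44 = 2464
  i=4: C(8,4)·!4 = 70·9 = 630
  i=5: C(8,5)·!3 = 56·2 = 112
  i=6: C(8,6)·!2 = 28·1 = 28
  i=7: C(8,7)·!1 = 8·0 = 0
  i=8: C(8,8)·!0 = 1·1 = 1
Total = 3235.

3235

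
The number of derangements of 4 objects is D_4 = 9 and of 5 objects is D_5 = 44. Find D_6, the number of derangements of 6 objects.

265

D_6 = (6-1)·(D_5 + D_4) = 5·(44 + 9) = 5·53 = 265.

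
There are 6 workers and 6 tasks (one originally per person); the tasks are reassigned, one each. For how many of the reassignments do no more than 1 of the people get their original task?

529

# with exactly i fixed is C(6,i)·!(6-i); sum over i=0..1:
  i=0: C(6,0)·!6 = 1·265 = 265
  i=1: C(6,1)·!5 = 6·44 = 264
Total = 529.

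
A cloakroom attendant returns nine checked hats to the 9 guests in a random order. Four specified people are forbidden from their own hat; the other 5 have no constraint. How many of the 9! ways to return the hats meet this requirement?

Let A_j be the event that the j-th constrained one is fixed. By inclusion-exclusion over the 4 events:
Σ_{j=0}^{4} (-1)^j C(4,j)(9-j)!
= C(4,0)·9! - C(4,1)·8! + C(4,2)·7! - C(4,3)·6! + C(4,4)·5!
= 362880 - 161280 + 30240 - 2880 + 120
= 229080

229080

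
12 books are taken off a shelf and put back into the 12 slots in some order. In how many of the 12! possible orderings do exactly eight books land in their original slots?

Pick the 8 fixed positions: C(12,8) = 495 ways.
The remaining 4 must be deranged: !4 = 9.
Total: 495 × 9 = 4455.

4455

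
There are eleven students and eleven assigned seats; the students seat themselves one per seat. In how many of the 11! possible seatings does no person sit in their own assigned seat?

The subfactorial !11 = [11!/e] (nearest integer).
11! = 39916800, and 39916800/e ≈ 14684570.08, so !11 = 14684570.

14684570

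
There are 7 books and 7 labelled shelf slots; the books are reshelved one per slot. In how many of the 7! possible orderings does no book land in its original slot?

!7 = 7! · Σ_{k=0}^{7} (-1)^k/k!
= 7! - 7!/1! + 7!/2! - 7!/3! + 7!/4! - 7!/5! + 7!/6! - 7!/7!
= 5040 - 5040 + 2520 - 840 + 210 - 42 + 7 - 1
= 1854

1854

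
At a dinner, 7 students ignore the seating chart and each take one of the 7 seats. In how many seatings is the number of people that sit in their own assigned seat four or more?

# with exactly i fixed is C(7,i)·!(7-i); sum over i=4..7:
  i=4: C(7,4)·!3 = 35·2 = 70
  i=5: C(7,5)·!2 = 21·1 = 21
  i=6: C(7,6)·!1 = 7·0 = 0
  i=7: C(7,7)·!0 = 1·1 = 1
Total = 92.

92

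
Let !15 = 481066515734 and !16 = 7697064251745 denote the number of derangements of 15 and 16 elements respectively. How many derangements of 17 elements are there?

130850092279664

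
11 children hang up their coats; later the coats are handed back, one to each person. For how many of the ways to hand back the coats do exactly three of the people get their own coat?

Pick the 3 fixed positions: C(11,3) = 165 ways.
The remaining 8 must be deranged: !8 = 14833.
Total: 165 × 14833 = 2447445.

2447445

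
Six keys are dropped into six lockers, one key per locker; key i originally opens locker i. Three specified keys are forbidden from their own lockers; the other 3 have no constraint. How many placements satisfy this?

426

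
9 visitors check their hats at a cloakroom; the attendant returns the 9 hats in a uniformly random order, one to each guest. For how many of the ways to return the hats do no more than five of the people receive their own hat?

362675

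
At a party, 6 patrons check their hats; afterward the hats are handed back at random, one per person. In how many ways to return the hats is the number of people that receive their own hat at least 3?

# with exactly i fixed is C(6,i)·!(6-i); sum over i=3..6:
  i=3: C(6,3)·!3 = 20·2 = 40
  i=4: C(6,4)·!2 = 15·1 = 15
  i=5: C(6,5)·!1 = 6·0 = 0
  i=6: C(6,6)·!0 = 1·1 = 1
Total = 56.

56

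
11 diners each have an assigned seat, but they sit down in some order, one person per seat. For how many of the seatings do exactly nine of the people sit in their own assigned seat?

Choose which 9 of the 11 are fixed: C(11,9) = 55.
The remaining 2 must be deranged: !2 = 1.
Total: 55 × 1 = 55.

55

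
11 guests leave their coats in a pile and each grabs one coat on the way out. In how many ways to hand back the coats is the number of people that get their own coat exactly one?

Choose which one of the 11 is fixed: C(11,1) = 11.
The other 10 form a derangement: !10 = 1334961.
Total: 11 × 1334961 = 14684571.

14684571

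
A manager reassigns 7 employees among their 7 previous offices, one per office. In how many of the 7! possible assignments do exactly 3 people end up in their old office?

315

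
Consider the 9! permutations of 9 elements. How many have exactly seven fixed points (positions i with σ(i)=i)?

36

Pick the 7 fixed positions: C(9,7) = 36 ways.
The remaining 2 must be deranged: !2 = 1.
Total: 36 × 1 = 36.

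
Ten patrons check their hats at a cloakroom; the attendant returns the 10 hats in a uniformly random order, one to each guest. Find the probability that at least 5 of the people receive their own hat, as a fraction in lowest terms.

829/226800

Favorable outcomes: Σ_{i≥5} C(10,i)·!(10-i) = 252·44 + 210·9 + 120·2 + 45·1 + 10·0 + 1·1 = 13264.
Total outcomes: 10! = 3628800.
Probability = 13264/3628800 = 829/226800.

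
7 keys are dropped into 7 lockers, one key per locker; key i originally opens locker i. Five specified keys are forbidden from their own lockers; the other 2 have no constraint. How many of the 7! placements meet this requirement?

Let A_j be the event that the j-th constrained one is fixed. By inclusion-exclusion over the 5 events:
Σ_{j=0}^{5} (-1)^j C(5,j)(7-j)!
= C(5,0)·7! - C(5,1)·6! + C(5,2)·5! - C(5,3)·4! + C(5,4)·3! - C(5,5)·2!
= 5040 - 3600 + 1200 - 240 + 30 - 2
= 2428

2428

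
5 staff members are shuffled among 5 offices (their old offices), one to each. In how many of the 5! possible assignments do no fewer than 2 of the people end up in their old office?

31

Sum C(5,i)·!(5-i) for i = 2..5:
  i=2: C(5,2)·!3 = 10·2 = 20
  i=3: C(5,3)·!2 = 10·1 = 10
  i=4: C(5,4)·!1 = 5·0 = 0
  i=5: C(5,5)·!0 = 1·1 = 1
Total = 31.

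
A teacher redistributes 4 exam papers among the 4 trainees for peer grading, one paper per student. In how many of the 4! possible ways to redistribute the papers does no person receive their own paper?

!4 is the nearest integer to 4!/e.
4! = 24, and 24/e ≈ 8.83, so !4 = 9.

9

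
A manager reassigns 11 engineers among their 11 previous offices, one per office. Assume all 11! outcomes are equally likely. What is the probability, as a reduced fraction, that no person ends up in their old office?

1468457/3991680

Favorable outcomes: !11 = 14684570.
Total outcomes: 11! = 39916800.
Probability = 14684570/39916800 = 1468457/3991680.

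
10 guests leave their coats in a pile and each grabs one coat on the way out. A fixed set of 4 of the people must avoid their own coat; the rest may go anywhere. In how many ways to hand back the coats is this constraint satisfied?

Let A_j be the event that the j-th constrained one is fixed. By inclusion-exclusion over the 4 events:
Σ_{j=0}^{4} (-1)^j C(4,j)(10-j)!
= C(4,0)·10! - C(4,1)·9! + C(4,2)·8! - C(4,3)·7! + C(4,4)·6!
= 3628800 - 1451520 + 241920 - 20160 + 720
= 2399760

2399760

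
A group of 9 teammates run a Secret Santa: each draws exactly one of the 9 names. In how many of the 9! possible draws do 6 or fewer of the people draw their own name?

# with exactly i fixed is C(9,i)·!(9-i); sum over i=0..6:
  i=0: C(9,0)·!9 = 1·133496 = 133496
  i=1: C(9,1)·!8 = 9·14833 = 133497
  i=2: C(9,2)·!7 = 36·1854 = 66744
  i=3: C(9,3)·!6 = 84·265 = 22260
  i=4: C(9,4)·!5 = 126·44 = 5544
  i=5: C(9,5)·!4 = 126·9 = 1134
  i=6: C(9,6)·!3 = 84·2 = 168
Total = 362843.

362843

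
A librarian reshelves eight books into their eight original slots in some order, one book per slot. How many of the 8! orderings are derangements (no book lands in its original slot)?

!8 = 8! · Σ_{k=0}^{8} (-1)^k/k!
= 8! - 8!/1! + 8!/2! - 8!/3! + 8!/4! - 8!/5! + 8!/6! - 8!/7! + 8!/8!
= 40320 - 40320 + 20160 - 6720 + 1680 - 336 + 56 - 8 + 1
= 14833

14833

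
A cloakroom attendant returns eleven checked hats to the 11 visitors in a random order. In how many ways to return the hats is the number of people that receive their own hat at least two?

# with exactly i fixed is C(11,i)·!(11-i); sum over i=2..11:
  i=2: C(11,2)·!9 = 55·133496 = 7342280
  i=3: C(11,3)·!8 = 165·14833 = 2447445
  i=4: C(11,4)·!7 = 330·1854 = 611820
  i=5: C(11,5)·!6 = 462·265 = 122430
  i=6: C(11,6)·!5 = 462·44 = 20328
  i=7: C(11,7)·!4 = 330·9 = 2970
  i=8: C(11,8)·!3 = 165·2 = 330
  i=9: C(11,9)·!2 = 55·1 = 55
  i=10: C(11,10)·!1 = 11·0 = 0
  i=11: C(11,11)·!0 = 1·1 = 1
Total = 10547659.

10547659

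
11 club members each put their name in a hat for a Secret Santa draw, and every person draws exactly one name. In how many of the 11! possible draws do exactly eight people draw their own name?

330

Choose which 8 of the 11 are fixed: C(11,8) = 165.
The other 3 form a derangement: !3 = 2.
Total: 165 × 2 = 330.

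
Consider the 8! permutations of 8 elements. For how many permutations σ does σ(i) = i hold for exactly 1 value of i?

14832

Pick the single fixed position: C(8,1) = 8 ways.
The other 7 form a derangement: !7 = 1854.
Total: 8 × 1854 = 14832.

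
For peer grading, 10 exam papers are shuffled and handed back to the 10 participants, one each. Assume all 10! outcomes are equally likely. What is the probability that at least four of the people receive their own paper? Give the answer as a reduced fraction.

Favorable outcomes: Σ_{i≥4} C(10,i)·!(10-i) = 210·265 + 252·44 + 210·9 + 120·2 + 45·1 + 10·0 + 1·1 = 68914.
Total outcomes: 10! = 3628800.
Probability = 68914/3628800 = 34457/1814400.

34457/1814400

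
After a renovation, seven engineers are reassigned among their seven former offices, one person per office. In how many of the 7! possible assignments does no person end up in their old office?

1854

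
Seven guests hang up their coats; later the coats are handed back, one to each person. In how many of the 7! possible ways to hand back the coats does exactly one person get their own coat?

Pick the single fixed position: C(7,1) = 7 ways.
The other 6 form a derangement: !6 = 265.
Total: 7 × 265 = 1855.

1855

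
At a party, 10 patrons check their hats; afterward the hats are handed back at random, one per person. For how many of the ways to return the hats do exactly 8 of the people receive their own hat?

45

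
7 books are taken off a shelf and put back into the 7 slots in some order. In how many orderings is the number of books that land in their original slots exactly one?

1855

Choose which one of the 7 is fixed: C(7,1) = 7.
The remaining 6 must be deranged: !6 = 265.
Total: 7 × 265 = 1855.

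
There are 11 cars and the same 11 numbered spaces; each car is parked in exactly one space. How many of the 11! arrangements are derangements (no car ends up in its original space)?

The number of derangements of 11 is !11 = Σ_{k=0}^{11} (-1)^k·11!/k!
= 11! - 11!/1! + 11!/2! - 11!/3! + 11!/4! - 11!/5! + 11!/6! - 11!/7! + 11!/8! - 11!/9! + 11!/10! - 11!/11!
= 39916800 - 39916800 + 19958400 - 6652800 + 1663200 - 332640 + 55440 - 7920 + 990 - 110 + 11 - 1
= 14684570

14684570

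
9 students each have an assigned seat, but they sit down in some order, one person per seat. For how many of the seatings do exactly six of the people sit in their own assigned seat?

Pick the 6 fixed positions: C(9,6) = 84 ways.
The other 3 form a derangement: !3 = 2.
Total: 84 × 2 = 168.

168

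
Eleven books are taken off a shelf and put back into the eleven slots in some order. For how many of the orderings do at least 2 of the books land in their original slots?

10547659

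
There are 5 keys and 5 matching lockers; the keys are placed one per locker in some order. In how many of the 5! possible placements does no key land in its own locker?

Use !n = (n-1)(!(n-1) + !(n-2)).
!5 = 4·(9 + 2) = 4·11 = 44

44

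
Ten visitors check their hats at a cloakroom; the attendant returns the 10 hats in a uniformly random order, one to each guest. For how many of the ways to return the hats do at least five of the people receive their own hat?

13264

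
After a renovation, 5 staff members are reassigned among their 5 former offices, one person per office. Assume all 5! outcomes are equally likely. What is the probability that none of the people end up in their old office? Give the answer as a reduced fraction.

11/30

Favorable outcomes: !5 = 44.
Total outcomes: 5! = 120.
Probability = 44/120 = 11/30.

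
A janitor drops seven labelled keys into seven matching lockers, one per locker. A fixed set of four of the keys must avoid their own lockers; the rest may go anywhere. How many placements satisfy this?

Let A_j be the event that the j-th constrained one is fixed. By inclusion-exclusion over the 4 events:
Σ_{j=0}^{4} (-1)^j C(4,j)(7-j)!
= C(4,0)·7! - C(4,1)·6! + C(4,2)·5! - C(4,3)·4! + C(4,4)·3!
= 5040 - 2880 + 720 - 96 + 6
= 2790

2790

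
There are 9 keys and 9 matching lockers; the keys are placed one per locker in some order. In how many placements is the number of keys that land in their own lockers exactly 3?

22260

Choose which 3 of the 9 are fixed: C(9,3) = 84.
The other 6 form a derangement: !6 = 265.
Total: 84 × 265 = 22260.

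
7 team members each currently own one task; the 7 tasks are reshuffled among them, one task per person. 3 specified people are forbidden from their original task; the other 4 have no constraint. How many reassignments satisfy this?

3216

Let A_j be the event that the j-th constrained one is fixed. By inclusion-exclusion over the 3 events:
Σ_{j=0}^{3} (-1)^j C(3,j)(7-j)!
= C(3,0)·7! - C(3,1)·6! + C(3,2)·5! - C(3,3)·4!
= 5040 - 2160 + 360 - 24
= 3216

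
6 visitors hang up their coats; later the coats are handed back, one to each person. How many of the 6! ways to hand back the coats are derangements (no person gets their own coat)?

265

!6 is the nearest integer to 6!/e.
6! = 720, and 720/e ≈ 264.87, so !6 = 265.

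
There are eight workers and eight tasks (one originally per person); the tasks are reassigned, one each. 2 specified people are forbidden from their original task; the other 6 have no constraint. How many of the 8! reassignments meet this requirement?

30960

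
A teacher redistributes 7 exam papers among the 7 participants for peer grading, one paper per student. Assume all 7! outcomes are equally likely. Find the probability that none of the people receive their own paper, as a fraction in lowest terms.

103/280

Favorable outcomes: !7 = 1854.
Total outcomes: 7! = 5040.
Probability = 1854/5040 = 103/280.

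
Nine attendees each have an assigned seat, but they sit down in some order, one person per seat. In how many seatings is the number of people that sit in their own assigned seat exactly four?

5544

Choose which 4 of the 9 are fixed: C(9,4) = 126.
The other 5 form a derangement: !5 = 44.
Total: 126 × 44 = 5544.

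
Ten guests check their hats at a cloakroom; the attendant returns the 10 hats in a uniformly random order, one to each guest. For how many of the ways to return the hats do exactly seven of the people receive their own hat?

240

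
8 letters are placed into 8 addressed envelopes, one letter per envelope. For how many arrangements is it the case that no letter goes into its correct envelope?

14833

Use !n = (n-1)(!(n-1) + !(n-2)).
!8 = 7·(1854 + 265) = 7·2119 = 14833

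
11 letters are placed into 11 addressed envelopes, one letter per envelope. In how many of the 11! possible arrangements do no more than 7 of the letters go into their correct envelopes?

39916414

# with exactly i fixed is C(11,i)·!(11-i); sum over i=0..7:
  i=0: C(11,0)·!11 = 1·14684570 = 14684570
  i=1: C(11,1)·!10 = 11·1334961 = 14684571
  i=2: C(11,2)·!9 = 55·133496 = 7342280
  i=3: C(11,3)·!8 = 165·14833 = 2447445
  i=4: C(11,4)·!7 = 330·1854 = 611820
  i=5: C(11,5)·!6 = 462·265 = 122430
  i=6: C(11,6)·!5 = 462·44 = 20328
  i=7: C(11,7)·!4 = 330·9 = 2970
Total = 39916414.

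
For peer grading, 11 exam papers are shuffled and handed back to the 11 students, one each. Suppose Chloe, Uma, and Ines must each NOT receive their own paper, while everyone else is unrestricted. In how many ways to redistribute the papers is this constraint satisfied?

30078720

Inclusion-exclusion on the 3 forbidden self-matches:
Σ_{j=0}^{3} (-1)^j C(3,j)(11-j)!
= C(3,0)·11! - C(3,1)·10! + C(3,2)·9! - C(3,3)·8!
= 39916800 - 10886400 + 1088640 - 40320
= 30078720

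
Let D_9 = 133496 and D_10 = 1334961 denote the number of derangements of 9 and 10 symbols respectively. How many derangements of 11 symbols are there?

D_11 = (11-1)·(D_10 + D_9) = 10·(1334961 + 133496) = 10·1468457 = 14684570.

14684570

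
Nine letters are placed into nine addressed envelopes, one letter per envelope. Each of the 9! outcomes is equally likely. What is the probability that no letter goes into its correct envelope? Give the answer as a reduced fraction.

16687/45360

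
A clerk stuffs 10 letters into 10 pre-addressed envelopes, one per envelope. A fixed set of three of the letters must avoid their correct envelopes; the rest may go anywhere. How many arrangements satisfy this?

2656080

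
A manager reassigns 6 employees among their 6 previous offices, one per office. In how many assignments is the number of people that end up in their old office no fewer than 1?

455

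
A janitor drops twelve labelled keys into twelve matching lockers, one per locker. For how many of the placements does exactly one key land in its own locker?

176214840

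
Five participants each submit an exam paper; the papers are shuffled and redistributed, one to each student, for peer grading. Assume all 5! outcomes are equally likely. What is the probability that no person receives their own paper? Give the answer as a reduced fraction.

11/30

Favorable outcomes: !5 = 44.
Total outcomes: 5! = 120.
Probability = 44/120 = 11/30.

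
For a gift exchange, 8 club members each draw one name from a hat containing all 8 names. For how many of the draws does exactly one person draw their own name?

14832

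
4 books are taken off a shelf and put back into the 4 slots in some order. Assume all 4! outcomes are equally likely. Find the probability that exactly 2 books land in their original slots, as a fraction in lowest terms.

Favorable outcomes: C(4,2)·!2 = 6·1 = 6.
Total outcomes: 4! = 24.
Probability = 6/24 = 1/4.

1/4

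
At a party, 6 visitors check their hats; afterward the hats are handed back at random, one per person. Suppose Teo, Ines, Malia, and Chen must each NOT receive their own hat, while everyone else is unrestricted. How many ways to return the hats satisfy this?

362

Inclusion-exclusion on the 4 forbidden self-matches:
Σ_{j=0}^{4} (-1)^j C(4,j)(6-j)!
= C(4,0)·6! - C(4,1)·5! + C(4,2)·4! - C(4,3)·3! + C(4,4)·2!
= 720 - 480 + 144 - 24 + 2
= 362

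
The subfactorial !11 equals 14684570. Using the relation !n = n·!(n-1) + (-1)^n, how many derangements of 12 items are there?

176214841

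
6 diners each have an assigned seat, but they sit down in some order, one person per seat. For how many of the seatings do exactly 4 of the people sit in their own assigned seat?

Choose which 4 of the 6 are fixed: C(6,4) = 15.
The remaining 2 must be deranged: !2 = 1.
Total: 15 × 1 = 15.

15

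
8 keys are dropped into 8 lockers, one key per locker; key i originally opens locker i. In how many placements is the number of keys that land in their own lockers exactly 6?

28

Choose which 6 of the 8 are fixed: C(8,6) = 28.
The other 2 form a derangement: !2 = 1.
Total: 28 × 1 = 28.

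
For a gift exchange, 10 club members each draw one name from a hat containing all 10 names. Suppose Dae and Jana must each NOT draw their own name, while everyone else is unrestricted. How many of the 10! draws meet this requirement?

Let A_j be the event that the j-th constrained one is fixed. By inclusion-exclusion over the 2 events:
Σ_{j=0}^{2} (-1)^j C(2,j)(10-j)!
= C(2,0)·10! - C(2,1)·9! + C(2,2)·8!
= 3628800 - 725760 + 40320
= 2943360

2943360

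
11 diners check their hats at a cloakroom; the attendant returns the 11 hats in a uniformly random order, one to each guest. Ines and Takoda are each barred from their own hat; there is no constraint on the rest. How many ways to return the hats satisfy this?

Let A_j be the event that the j-th constrained one is fixed. By inclusion-exclusion over the 2 events:
Σ_{j=0}^{2} (-1)^j C(2,j)(11-j)!
= C(2,0)·11! - C(2,1)·10! + C(2,2)·9!
= 39916800 - 7257600 + 362880
= 33022080

33022080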